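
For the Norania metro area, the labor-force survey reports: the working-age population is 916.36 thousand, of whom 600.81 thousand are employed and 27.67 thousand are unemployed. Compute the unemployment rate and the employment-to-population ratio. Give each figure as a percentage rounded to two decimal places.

Labor force = employed + unemployed = 600.81 + 27.67 = 628.48 thousand.
Unemployment rate = 27.67 / 628.48 = 4.40%.
Employment-population ratio = 600.81 / 916.36 = 65.56%.

Unemployment rate ≈ 4.40%; employment-population ratio ≈ 65.56%.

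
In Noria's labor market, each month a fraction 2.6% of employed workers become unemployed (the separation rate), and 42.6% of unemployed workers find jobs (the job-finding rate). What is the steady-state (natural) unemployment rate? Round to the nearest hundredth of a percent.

Steady-state unemployment rate ≈ 5.75%.

At steady state the flows balance: s·E = f·U, so U/(E+U) = s/(s+f).
u* = 2.6 / (2.6 + 42.6) = 2.6 / 45.20 = 5.75%.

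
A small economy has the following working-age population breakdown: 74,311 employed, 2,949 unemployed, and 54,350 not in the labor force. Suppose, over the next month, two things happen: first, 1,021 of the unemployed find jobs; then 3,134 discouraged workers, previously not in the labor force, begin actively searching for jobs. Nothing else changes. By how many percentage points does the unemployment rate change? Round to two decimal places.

The unemployment rate changes by +2.48 percentage points.

Initially, labor force = 74,311 + 2,949 = 77,260, so u = 2,949/77,260 = 3.82%.
After the first change, unemployed falls and employed rises by 1,021; labor force unchanged → E = 75,332, U = 1,928, labor force = 77,260.
After the second change, unemployed and labor force both rise by 3,134 → E = 75,332, U = 5,062, labor force = 80,394.
New unemployment rate = 5,062 / 80,394 = 6.30%.
Change = 6.30% − 3.82% = +2.48 percentage points.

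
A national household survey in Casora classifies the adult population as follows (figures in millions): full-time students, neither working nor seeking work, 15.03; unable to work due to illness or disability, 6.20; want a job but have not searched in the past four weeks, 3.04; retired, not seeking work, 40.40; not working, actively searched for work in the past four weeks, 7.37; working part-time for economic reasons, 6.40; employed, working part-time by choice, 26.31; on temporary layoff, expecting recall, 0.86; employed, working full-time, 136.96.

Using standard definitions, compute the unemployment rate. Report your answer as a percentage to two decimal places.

Employed = 6.40 + 26.31 + 136.96 = 169.67 million (anyone who worked, including part-time for economic reasons, counts as employed).
Unemployed = 7.37 + 0.86 = 8.23 million (jobless and actively searching, or on temporary layoff).
Labor force = 169.67 + 8.23 = 177.90 million.
Unemployment rate = 8.23 / 177.90 = 4.63%.

Unemployment rate ≈ 4.63%.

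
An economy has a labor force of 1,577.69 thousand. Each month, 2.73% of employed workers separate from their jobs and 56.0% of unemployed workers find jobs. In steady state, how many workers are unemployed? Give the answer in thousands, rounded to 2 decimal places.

Steady-state unemployment rate u* = s/(s+f) = 2.73/(2.73+56.0) = 0.046484.
Unemployed = u* × labor force = 0.046484 × 1,577.69 ≈ 73.34 thousand.

About 73.34 thousand are unemployed in steady state.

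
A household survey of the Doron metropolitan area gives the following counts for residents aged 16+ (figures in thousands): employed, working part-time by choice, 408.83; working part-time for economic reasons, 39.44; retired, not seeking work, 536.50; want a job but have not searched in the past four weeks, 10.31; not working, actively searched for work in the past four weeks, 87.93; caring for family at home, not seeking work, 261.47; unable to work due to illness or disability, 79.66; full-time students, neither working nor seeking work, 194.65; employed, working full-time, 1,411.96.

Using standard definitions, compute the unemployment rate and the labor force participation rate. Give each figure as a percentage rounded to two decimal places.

Employed = 408.83 + 39.44 + 1,411.96 = 1,860.23 thousand (anyone who worked, including part-time for economic reasons, counts as employed).
Unemployed = 87.93 thousand.
Labor force = 1,860.23 + 87.93 = 1,948.16 thousand.
Not in labor force = 536.50 + 10.31 + 261.47 + 79.66 + 194.65 = 1,082.59 thousand (those not working and not actively searching are outside the labor force — including those who want a job but have given up searching).
Civilian working-age population = 1,948.16 + 1,082.59 = 3,030.75 thousand.
Unemployment rate = 87.93 / 1,948.16 = 4.51%.
Labor force participation rate = 1,948.16 / 3,030.75 = 64.28%.

Unemployment rate ≈ 4.51%; labor force participation rate ≈ 64.28%.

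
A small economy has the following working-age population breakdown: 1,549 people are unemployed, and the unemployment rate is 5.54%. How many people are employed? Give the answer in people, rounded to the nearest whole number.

About 26,411 are employed.

Labor force = U / u = 1,549 / 0.0554 ≈ 27,960.
Employed = labor force − unemployed = 27,960 − 1,549 = 26,411.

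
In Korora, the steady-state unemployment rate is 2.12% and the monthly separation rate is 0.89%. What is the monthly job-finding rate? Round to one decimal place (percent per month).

From u* = s/(s+f): f = s·(1−u)/u.
f = 0.89 × (1 − 0.0212) / 0.0212 = 0.8711 / 0.0212 ≈ 41.1% per month.

Job-finding rate ≈ 41.1% per month.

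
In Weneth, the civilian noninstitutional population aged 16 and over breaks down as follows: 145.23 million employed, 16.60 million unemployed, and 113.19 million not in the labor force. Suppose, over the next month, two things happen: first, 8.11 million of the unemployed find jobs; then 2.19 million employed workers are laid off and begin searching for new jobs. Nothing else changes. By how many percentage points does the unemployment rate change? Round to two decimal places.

The unemployment rate changes by −3.66 percentage points.

Initially, labor force = 145.23 + 16.60 = 161.83 million, so u = 16.60/161.83 = 10.26%.
After the first change, unemployed falls and employed rises by 8.11; labor force unchanged → E = 153.34, U = 8.49, labor force = 161.83 million.
After the second change, employed falls and unemployed rises by 2.19; labor force unchanged → E = 151.15, U = 10.68, labor force = 161.83 million.
New unemployment rate = 10.68 / 161.83 = 6.60%.
Change = 6.60% − 10.26% = −3.66 percentage points.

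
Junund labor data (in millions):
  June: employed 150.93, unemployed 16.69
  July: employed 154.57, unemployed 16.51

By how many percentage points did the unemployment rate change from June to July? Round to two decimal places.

The unemployment rate changed by −0.31 percentage points.

June: labor force = 150.93 + 16.69 = 167.62; u = 16.69/167.62 = 9.96%.
July: labor force = 154.57 + 16.51 = 171.08; u = 16.51/171.08 = 9.65%.
Change = 9.65% − 9.96% = −0.31 pp.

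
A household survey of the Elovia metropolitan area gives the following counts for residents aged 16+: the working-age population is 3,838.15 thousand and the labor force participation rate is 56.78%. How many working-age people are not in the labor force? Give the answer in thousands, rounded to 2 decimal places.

About 1,658.85 thousand are not in the labor force.

Share not in the labor force = 1 − 0.5678 = 0.4322.
Not in labor force = 0.4322 × 3,838.15 ≈ 1,658.85 thousand.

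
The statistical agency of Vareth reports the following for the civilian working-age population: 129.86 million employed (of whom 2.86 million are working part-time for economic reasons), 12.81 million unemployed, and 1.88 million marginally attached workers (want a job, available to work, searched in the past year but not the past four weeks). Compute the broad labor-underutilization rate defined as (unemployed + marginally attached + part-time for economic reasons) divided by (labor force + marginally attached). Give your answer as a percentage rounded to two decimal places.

Broad underutilization rate ≈ 12.14%.

Labor force = 129.86 + 12.81 = 142.67 million.
Numerator = 12.81 + 1.88 + 2.86 = 17.55 million.
Denominator = 142.67 + 1.88 = 144.55 million.
Broad rate = 17.55 / 144.55 = 12.14%.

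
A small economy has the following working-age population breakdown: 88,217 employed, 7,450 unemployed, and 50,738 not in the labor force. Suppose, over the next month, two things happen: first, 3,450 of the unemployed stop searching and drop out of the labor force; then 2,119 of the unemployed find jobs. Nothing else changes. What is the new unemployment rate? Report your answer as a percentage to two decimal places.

New unemployment rate ≈ 2.04%.

Initially, labor force = 88,217 + 7,450 = 95,667, so u = 7,450/95,667 = 7.79%.
After the first change, unemployed and labor force both fall by 3,450 → E = 88,217, U = 4,000, labor force = 92,217.
After the second change, unemployed falls and employed rises by 2,119; labor force unchanged → E = 90,336, U = 1,881, labor force = 92,217.
New unemployment rate = 1,881 / 92,217 = 2.04%.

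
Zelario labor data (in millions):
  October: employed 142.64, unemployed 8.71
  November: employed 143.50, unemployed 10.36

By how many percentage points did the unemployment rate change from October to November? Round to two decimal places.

The unemployment rate changed by +0.98 percentage points.

October: labor force = 142.64 + 8.71 = 151.35; u = 8.71/151.35 = 5.75%.
November: labor force = 143.50 + 10.36 = 153.86; u = 10.36/153.86 = 6.73%.
Change = 6.73% − 5.75% = +0.98 pp.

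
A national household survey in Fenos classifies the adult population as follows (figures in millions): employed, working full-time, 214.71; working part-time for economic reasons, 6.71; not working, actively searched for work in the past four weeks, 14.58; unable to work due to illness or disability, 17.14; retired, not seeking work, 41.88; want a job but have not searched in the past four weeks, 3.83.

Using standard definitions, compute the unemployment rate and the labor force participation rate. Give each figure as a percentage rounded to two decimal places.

Employed = 214.71 + 6.71 = 221.42 million (anyone who worked, including part-time for economic reasons, counts as employed).
Unemployed = 14.58 million.
Labor force = 221.42 + 14.58 = 236.00 million.
Not in labor force = 17.14 + 41.88 + 3.83 = 62.85 million (those not working and not actively searching are outside the labor force — including those who want a job but have given up searching).
Civilian working-age population = 236.00 + 62.85 = 298.85 million.
Unemployment rate = 14.58 / 236.00 = 6.18%.
Labor force participation rate = 236.00 / 298.85 = 78.97%.

Unemployment rate ≈ 6.18%; labor force participation rate ≈ 78.97%.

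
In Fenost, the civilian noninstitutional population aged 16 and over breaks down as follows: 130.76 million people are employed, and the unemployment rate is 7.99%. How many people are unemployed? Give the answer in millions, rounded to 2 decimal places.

Let U be the number unemployed. The labor force is E + U, and U/(E+U) = 0.0799.
So U = 0.0799 × 130.76 / (1 − 0.0799) = 10.4477 / 0.9201 ≈ 11.35 million.

About 11.35 million are unemployed.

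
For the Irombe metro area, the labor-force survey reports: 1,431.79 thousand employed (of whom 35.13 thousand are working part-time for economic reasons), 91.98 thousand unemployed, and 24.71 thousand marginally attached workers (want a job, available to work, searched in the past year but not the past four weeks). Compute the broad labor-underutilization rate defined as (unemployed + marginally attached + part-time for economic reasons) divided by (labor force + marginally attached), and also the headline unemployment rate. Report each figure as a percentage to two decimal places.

Labor force = 1,431.79 + 91.98 = 1,523.77 thousand.
Numerator = 91.98 + 24.71 + 35.13 = 151.82 thousand.
Denominator = 1,523.77 + 24.71 = 1,548.48 thousand.
Broad rate = 151.82 / 1,548.48 = 9.80%.
Headline unemployment rate = 91.98 / 1,523.77 = 6.04%.

Broad underutilization rate ≈ 9.80%; headline unemployment rate ≈ 6.04%.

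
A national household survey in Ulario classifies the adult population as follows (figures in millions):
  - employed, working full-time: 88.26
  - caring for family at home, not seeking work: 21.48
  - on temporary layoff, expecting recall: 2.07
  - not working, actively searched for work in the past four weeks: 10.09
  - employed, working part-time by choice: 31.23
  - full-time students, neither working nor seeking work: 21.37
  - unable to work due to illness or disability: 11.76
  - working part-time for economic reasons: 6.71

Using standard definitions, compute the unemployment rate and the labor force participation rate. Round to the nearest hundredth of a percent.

Unemployment rate ≈ 8.79%; labor force participation rate ≈ 71.70%.

Employed = 88.26 + 31.23 + 6.71 = 126.20 million (anyone who worked, including part-time for economic reasons, counts as employed).
Unemployed = 2.07 + 10.09 = 12.16 million (jobless and actively searching, or on temporary layoff).
Labor force = 126.20 + 12.16 = 138.36 million.
Not in labor force = 21.48 + 21.37 + 11.76 = 54.61 million (those not working and not actively searching are outside the labor force).
Civilian working-age population = 138.36 + 54.61 = 192.97 million.
Unemployment rate = 12.16 / 138.36 = 8.79%.
Labor force participation rate = 138.36 / 192.97 = 71.70%.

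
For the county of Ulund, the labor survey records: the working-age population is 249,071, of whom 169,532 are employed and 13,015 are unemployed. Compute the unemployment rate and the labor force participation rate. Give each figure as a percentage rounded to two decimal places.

Unemployment rate ≈ 7.13%; labor force participation rate ≈ 73.29%.

Labor force = employed + unemployed = 169,532 + 13,015 = 182,547.
Unemployment rate = 13,015 / 182,547 = 7.13%.
Labor force participation rate = 182,547 / 249,071 = 73.29%.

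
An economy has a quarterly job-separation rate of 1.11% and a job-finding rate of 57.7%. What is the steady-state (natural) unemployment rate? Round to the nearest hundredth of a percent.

At steady state the flows balance: s·E = f·U, so U/(E+U) = s/(s+f).
u* = 1.11 / (1.11 + 57.7) = 1.11 / 58.81 = 1.89%.

Steady-state unemployment rate ≈ 1.89%.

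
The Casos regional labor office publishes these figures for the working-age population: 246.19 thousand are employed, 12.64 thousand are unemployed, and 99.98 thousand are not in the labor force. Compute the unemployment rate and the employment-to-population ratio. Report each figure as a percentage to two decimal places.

Unemployment rate ≈ 4.88%; employment-population ratio ≈ 68.61%.

Labor force = employed + unemployed = 246.19 + 12.64 = 258.83 thousand.
Working-age population = 258.83 + 99.98 = 358.81 thousand.
Unemployment rate = 12.64 / 258.83 = 4.88%.
Employment-population ratio = 246.19 / 358.81 = 68.61%.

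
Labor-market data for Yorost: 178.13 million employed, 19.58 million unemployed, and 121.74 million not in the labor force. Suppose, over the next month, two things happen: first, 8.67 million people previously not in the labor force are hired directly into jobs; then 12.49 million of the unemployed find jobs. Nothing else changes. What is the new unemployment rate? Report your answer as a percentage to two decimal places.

Initially, labor force = 178.13 + 19.58 = 197.71 million, so u = 19.58/197.71 = 9.90%.
After the first change, employed and labor force both rise by 8.67; unemployed unchanged → E = 186.80, U = 19.58, labor force = 206.38 million.
After the second change, unemployed falls and employed rises by 12.49; labor force unchanged → E = 199.29, U = 7.09, labor force = 206.38 million.
New unemployment rate = 7.09 / 206.38 = 3.44%.

New unemployment rate ≈ 3.44%.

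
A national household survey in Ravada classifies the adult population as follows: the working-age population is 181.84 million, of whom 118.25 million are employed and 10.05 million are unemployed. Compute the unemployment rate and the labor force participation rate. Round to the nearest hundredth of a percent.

Labor force = employed + unemployed = 118.25 + 10.05 = 128.30 million.
Unemployment rate = 10.05 / 128.30 = 7.83%.
Labor force participation rate = 128.30 / 181.84 = 70.56%.

Unemployment rate ≈ 7.83%; labor force participation rate ≈ 70.56%.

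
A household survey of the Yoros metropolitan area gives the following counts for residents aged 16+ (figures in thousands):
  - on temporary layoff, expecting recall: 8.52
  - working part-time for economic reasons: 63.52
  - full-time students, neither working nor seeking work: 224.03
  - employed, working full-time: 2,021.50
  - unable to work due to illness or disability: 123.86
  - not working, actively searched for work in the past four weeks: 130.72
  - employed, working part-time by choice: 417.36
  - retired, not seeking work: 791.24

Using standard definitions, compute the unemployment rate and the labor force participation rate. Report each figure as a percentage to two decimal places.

Employed = 63.52 + 2,021.50 + 417.36 = 2,502.38 thousand (anyone who worked, including part-time for economic reasons, counts as employed).
Unemployed = 8.52 + 130.72 = 139.24 thousand (jobless and actively searching, or on temporary layoff).
Labor force = 2,502.38 + 139.24 = 2,641.62 thousand.
Not in labor force = 224.03 + 123.86 + 791.24 = 1,139.13 thousand (those not working and not actively searching are outside the labor force).
Civilian working-age population = 2,641.62 + 1,139.13 = 3,780.75 thousand.
Unemployment rate = 139.24 / 2,641.62 = 5.27%.
Labor force participation rate = 2,641.62 / 3,780.75 = 69.87%.

Unemployment rate ≈ 5.27%; labor force participation rate ≈ 69.87%.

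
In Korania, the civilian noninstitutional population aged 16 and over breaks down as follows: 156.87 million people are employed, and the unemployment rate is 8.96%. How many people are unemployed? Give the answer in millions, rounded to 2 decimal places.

About 15.44 million are unemployed.

Let U be the number unemployed. The labor force is E + U, and U/(E+U) = 0.0896.
So U = 0.0896 × 156.87 / (1 − 0.0896) = 14.0556 / 0.9104 ≈ 15.44 million.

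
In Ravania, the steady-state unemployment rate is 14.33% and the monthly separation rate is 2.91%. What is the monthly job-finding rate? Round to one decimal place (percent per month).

Job-finding rate ≈ 17.4% per month.

From u* = s/(s+f): f = s·(1−u)/u.
f = 2.91 × (1 − 0.1433) / 0.1433 = 2.4930 / 0.1433 ≈ 17.4% per month.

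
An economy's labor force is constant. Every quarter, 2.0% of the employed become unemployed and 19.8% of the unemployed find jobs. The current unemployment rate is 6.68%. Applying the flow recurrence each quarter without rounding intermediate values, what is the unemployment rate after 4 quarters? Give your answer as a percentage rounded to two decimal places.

With a fixed labor force, u_{t+1} = u_t + s·(1−u_t) − f·u_t = u_t·(1−s−f) + s.
Here 1−s−f = 0.782 and s = 0.020.
u_1 = 0.066800 × 0.782 + 0.020 = 0.072238.
u_2 = 0.072238 × 0.782 + 0.020 = 0.076490.
u_3 = 0.076490 × 0.782 + 0.020 = 0.079815.
u_4 = 0.079815 × 0.782 + 0.020 = 0.082415.

Unemployment rate after four quarters ≈ 8.24%.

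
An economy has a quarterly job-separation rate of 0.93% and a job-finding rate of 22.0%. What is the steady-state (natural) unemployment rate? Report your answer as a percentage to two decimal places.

At steady state the flows balance: s·E = f·U, so U/(E+U) = s/(s+f).
u* = 0.93 / (0.93 + 22.0) = 0.93 / 22.93 = 4.06%.

Steady-state unemployment rate ≈ 4.06%.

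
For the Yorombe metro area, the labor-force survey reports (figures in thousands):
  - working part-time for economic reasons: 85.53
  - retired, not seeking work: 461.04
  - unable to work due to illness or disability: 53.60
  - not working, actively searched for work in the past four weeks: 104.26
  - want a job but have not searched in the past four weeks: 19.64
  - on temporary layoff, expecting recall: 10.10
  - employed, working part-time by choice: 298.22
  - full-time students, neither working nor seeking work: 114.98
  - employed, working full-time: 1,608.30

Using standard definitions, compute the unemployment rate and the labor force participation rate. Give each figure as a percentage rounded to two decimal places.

Employed = 85.53 + 298.22 + 1,608.30 = 1,992.05 thousand (anyone who worked, including part-time for economic reasons, counts as employed).
Unemployed = 104.26 + 10.10 = 114.36 thousand (jobless and actively searching, or on temporary layoff).
Labor force = 1,992.05 + 114.36 = 2,106.41 thousand.
Not in labor force = 461.04 + 53.60 + 19.64 + 114.98 = 649.26 thousand (those not working and not actively searching are outside the labor force — including those who want a job but have given up searching).
Civilian working-age population = 2,106.41 + 649.26 = 2,755.67 thousand.
Unemployment rate = 114.36 / 2,106.41 = 5.43%.
Labor force participation rate = 2,106.41 / 2,755.67 = 76.44%.

Unemployment rate ≈ 5.43%; labor force participation rate ≈ 76.44%.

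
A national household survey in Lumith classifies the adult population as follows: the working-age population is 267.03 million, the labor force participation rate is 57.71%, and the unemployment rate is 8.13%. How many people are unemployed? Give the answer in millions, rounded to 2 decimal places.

About 12.53 million are unemployed.

Labor force = 0.5771 × 267.03 = 154.10 million.
Unemployed = 0.0813 × 154.10 ≈ 12.53 million.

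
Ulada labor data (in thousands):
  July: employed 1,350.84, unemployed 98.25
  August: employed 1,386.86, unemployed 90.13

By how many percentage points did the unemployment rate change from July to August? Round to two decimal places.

The unemployment rate changed by −0.68 percentage points.

July: labor force = 1,350.84 + 98.25 = 1,449.09; u = 98.25/1,449.09 = 6.78%.
August: labor force = 1,386.86 + 90.13 = 1,476.99; u = 90.13/1,476.99 = 6.10%.
Change = 6.10% − 6.78% = −0.68 pp.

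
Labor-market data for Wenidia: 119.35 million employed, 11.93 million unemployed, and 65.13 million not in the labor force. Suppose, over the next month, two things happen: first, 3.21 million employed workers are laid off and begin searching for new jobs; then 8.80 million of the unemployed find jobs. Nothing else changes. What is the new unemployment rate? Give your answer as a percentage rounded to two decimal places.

New unemployment rate ≈ 4.83%.

Initially, labor force = 119.35 + 11.93 = 131.28 million, so u = 11.93/131.28 = 9.09%.
After the first change, employed falls and unemployed rises by 3.21; labor force unchanged → E = 116.14, U = 15.14, labor force = 131.28 million.
After the second change, unemployed falls and employed rises by 8.80; labor force unchanged → E = 124.94, U = 6.34, labor force = 131.28 million.
New unemployment rate = 6.34 / 131.28 = 4.83%.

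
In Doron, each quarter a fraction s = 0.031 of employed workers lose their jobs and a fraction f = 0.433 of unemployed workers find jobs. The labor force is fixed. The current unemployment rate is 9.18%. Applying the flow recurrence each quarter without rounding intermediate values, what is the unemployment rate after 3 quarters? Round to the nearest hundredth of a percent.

Unemployment rate after three quarters ≈ 7.07%.

With a fixed labor force, u_{t+1} = u_t + s·(1−u_t) − f·u_t = u_t·(1−s−f) + s.
Here 1−s−f = 0.536 and s = 0.031.
u_1 = 0.091800 × 0.536 + 0.031 = 0.080205.
u_2 = 0.080205 × 0.536 + 0.031 = 0.073990.
u_3 = 0.073990 × 0.536 + 0.031 = 0.070659.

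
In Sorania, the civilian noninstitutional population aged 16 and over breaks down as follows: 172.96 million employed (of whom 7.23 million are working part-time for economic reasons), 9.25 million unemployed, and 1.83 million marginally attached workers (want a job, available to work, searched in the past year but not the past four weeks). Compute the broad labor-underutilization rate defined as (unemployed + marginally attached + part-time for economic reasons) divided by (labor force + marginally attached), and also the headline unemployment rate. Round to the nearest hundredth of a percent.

Broad underutilization rate ≈ 9.95%; headline unemployment rate ≈ 5.08%.

Labor force = 172.96 + 9.25 = 182.21 million.
Numerator = 9.25 + 1.83 + 7.23 = 18.31 million.
Denominator = 182.21 + 1.83 = 184.04 million.
Broad rate = 18.31 / 184.04 = 9.95%.
Headline unemployment rate = 9.25 / 182.21 = 5.08%.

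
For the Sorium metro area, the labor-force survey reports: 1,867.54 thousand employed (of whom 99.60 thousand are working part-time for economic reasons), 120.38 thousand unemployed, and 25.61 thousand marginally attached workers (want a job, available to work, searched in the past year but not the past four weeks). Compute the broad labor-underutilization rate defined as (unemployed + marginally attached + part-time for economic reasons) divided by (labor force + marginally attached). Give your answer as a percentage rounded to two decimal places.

Broad underutilization rate ≈ 12.20%.

Labor force = 1,867.54 + 120.38 = 1,987.92 thousand.
Numerator = 120.38 + 25.61 + 99.60 = 245.59 thousand.
Denominator = 1,987.92 + 25.61 = 2,013.53 thousand.
Broad rate = 245.59 / 2,013.53 = 12.20%.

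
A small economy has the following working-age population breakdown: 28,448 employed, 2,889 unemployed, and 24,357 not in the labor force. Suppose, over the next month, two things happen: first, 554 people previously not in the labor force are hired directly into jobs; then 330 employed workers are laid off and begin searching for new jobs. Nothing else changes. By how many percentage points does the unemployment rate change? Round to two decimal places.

The unemployment rate changes by +0.87 percentage points.

Initially, labor force = 28,448 + 2,889 = 31,337, so u = 2,889/31,337 = 9.22%.
After the first change, employed and labor force both rise by 554; unemployed unchanged → E = 29,002, U = 2,889, labor force = 31,891.
After the second change, employed falls and unemployed rises by 330; labor force unchanged → E = 28,672, U = 3,219, labor force = 31,891.
New unemployment rate = 3,219 / 31,891 = 10.09%.
Change = 10.09% − 9.22% = +0.87 percentage points.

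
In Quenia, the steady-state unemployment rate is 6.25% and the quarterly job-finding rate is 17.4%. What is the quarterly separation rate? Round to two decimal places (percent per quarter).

Separation rate ≈ 1.16% per quarter.

From u* = s/(s+f): s = u·f/(1−u).
s = 0.0625 × 17.4 / (1 − 0.0625) = 1.0875 / 0.9375 ≈ 1.16% per quarter.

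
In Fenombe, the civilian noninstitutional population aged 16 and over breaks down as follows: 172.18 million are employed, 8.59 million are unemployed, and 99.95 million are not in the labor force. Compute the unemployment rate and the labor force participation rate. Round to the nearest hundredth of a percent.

Labor force = employed + unemployed = 172.18 + 8.59 = 180.77 million.
Working-age population = 180.77 + 99.95 = 280.72 million.
Unemployment rate = 8.59 / 180.77 = 4.75%.
Labor force participation rate = 180.77 / 280.72 = 64.40%.

Unemployment rate ≈ 4.75%; labor force participation rate ≈ 64.40%.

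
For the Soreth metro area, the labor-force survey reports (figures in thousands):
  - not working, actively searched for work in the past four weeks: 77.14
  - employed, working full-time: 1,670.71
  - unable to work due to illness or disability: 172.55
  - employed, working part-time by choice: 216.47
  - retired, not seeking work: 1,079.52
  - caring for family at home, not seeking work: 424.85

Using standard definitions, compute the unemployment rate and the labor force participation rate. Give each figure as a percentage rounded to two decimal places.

Employed = 1,670.71 + 216.47 = 1,887.18 thousand.
Unemployed = 77.14 thousand.
Labor force = 1,887.18 + 77.14 = 1,964.32 thousand.
Not in labor force = 172.55 + 1,079.52 + 424.85 = 1,676.92 thousand (those not working and not actively searching are outside the labor force).
Civilian working-age population = 1,964.32 + 1,676.92 = 3,641.24 thousand.
Unemployment rate = 77.14 / 1,964.32 = 3.93%.
Labor force participation rate = 1,964.32 / 3,641.24 = 53.95%.

Unemployment rate ≈ 3.93%; labor force participation rate ≈ 53.95%.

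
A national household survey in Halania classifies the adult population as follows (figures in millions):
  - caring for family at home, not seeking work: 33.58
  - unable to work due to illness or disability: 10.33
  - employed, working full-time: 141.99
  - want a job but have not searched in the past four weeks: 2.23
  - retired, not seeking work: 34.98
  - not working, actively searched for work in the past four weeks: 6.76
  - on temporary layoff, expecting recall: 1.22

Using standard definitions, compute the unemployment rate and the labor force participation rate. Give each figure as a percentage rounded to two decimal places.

Unemployment rate ≈ 5.32%; labor force participation rate ≈ 64.90%.

Employed = 141.99 million.
Unemployed = 6.76 + 1.22 = 7.98 million (jobless and actively searching, or on temporary layoff).
Labor force = 141.99 + 7.98 = 149.97 million.
Not in labor force = 33.58 + 10.33 + 2.23 + 34.98 = 81.12 million (those not working and not actively searching are outside the labor force — including those who want a job but have given up searching).
Civilian working-age population = 149.97 + 81.12 = 231.09 million.
Unemployment rate = 7.98 / 149.97 = 5.32%.
Labor force participation rate = 149.97 / 231.09 = 64.90%.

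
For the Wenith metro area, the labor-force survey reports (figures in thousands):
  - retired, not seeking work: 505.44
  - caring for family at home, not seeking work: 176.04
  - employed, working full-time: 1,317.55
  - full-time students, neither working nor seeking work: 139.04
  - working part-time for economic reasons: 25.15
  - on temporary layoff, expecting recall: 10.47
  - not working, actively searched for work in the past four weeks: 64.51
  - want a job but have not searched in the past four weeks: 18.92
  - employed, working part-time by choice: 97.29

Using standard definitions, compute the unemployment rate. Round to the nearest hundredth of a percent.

Employed = 1,317.55 + 25.15 + 97.29 = 1,439.99 thousand (anyone who worked, including part-time for economic reasons, counts as employed).
Unemployed = 10.47 + 64.51 = 74.98 thousand (jobless and actively searching, or on temporary layoff).
Labor force = 1,439.99 + 74.98 = 1,514.97 thousand.
Unemployment rate = 74.98 / 1,514.97 = 4.95%.

Unemployment rate ≈ 4.95%.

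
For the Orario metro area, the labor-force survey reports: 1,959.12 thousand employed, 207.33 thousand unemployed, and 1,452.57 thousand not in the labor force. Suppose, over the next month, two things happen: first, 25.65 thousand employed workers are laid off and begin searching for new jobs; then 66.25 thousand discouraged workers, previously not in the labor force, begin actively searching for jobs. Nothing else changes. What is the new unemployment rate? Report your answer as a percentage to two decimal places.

Initially, labor force = 1,959.12 + 207.33 = 2,166.45 thousand, so u = 207.33/2,166.45 = 9.57%.
After the first change, employed falls and unemployed rises by 25.65; labor force unchanged → E = 1,933.47, U = 232.98, labor force = 2,166.45 thousand.
After the second change, unemployed and labor force both rise by 66.25 → E = 1,933.47, U = 299.23, labor force = 2,232.70 thousand.
New unemployment rate = 299.23 / 2,232.70 = 13.40%.

New unemployment rate ≈ 13.40%.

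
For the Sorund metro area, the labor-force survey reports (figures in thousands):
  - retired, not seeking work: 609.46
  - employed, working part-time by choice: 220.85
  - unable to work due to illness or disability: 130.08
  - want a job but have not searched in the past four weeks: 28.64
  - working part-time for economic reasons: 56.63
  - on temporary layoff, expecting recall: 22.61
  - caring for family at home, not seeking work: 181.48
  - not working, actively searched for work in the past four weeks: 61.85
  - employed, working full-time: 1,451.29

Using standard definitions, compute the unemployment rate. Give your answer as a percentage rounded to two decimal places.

Unemployment rate ≈ 4.66%.

Employed = 220.85 + 56.63 + 1,451.29 = 1,728.77 thousand (anyone who worked, including part-time for economic reasons, counts as employed).
Unemployed = 22.61 + 61.85 = 84.46 thousand (jobless and actively searching, or on temporary layoff).
Labor force = 1,728.77 + 84.46 = 1,813.23 thousand.
Unemployment rate = 84.46 / 1,813.23 = 4.66%.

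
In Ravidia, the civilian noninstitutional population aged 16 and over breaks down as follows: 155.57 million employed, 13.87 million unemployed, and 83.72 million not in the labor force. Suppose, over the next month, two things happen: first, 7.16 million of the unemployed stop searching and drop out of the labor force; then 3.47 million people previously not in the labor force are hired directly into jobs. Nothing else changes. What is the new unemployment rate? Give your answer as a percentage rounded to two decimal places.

New unemployment rate ≈ 4.05%.

Initially, labor force = 155.57 + 13.87 = 169.44 million, so u = 13.87/169.44 = 8.19%.
After the first change, unemployed and labor force both fall by 7.16 → E = 155.57, U = 6.71, labor force = 162.28 million.
After the second change, employed and labor force both rise by 3.47; unemployed unchanged → E = 159.04, U = 6.71, labor force = 165.75 million.
New unemployment rate = 6.71 / 165.75 = 4.05%.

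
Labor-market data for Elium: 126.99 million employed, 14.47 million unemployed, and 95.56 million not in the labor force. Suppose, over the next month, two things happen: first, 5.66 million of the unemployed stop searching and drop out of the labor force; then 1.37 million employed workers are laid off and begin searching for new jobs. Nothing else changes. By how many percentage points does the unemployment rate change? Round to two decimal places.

The unemployment rate changes by −2.73 percentage points.

Initially, labor force = 126.99 + 14.47 = 141.46 million, so u = 14.47/141.46 = 10.23%.
After the first change, unemployed and labor force both fall by 5.66 → E = 126.99, U = 8.81, labor force = 135.80 million.
After the second change, employed falls and unemployed rises by 1.37; labor force unchanged → E = 125.62, U = 10.18, labor force = 135.80 million.
New unemployment rate = 10.18 / 135.80 = 7.50%.
Change = 7.50% − 10.23% = −2.73 percentage points.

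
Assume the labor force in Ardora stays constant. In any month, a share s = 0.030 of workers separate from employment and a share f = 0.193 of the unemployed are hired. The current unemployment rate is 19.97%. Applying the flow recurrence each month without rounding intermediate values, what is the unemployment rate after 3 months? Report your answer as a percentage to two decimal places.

With a fixed labor force, u_{t+1} = u_t + s·(1−u_t) − f·u_t = u_t·(1−s−f) + s.
Here 1−s−f = 0.777 and s = 0.030.
u_1 = 0.199700 × 0.777 + 0.030 = 0.185167.
u_2 = 0.185167 × 0.777 + 0.030 = 0.173875.
u_3 = 0.173875 × 0.777 + 0.030 = 0.165101.

Unemployment rate after three months ≈ 16.51%.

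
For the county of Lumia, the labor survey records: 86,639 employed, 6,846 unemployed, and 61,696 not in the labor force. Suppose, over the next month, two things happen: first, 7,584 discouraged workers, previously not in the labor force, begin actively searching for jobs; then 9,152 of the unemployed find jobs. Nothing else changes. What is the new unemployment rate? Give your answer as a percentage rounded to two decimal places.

New unemployment rate ≈ 5.22%.

Initially, labor force = 86,639 + 6,846 = 93,485, so u = 6,846/93,485 = 7.32%.
After the first change, unemployed and labor force both rise by 7,584 → E = 86,639, U = 14,430, labor force = 101,069.
After the second change, unemployed falls and employed rises by 9,152; labor force unchanged → E = 95,791, U = 5,278, labor force = 101,069.
New unemployment rate = 5,278 / 101,069 = 5.22%.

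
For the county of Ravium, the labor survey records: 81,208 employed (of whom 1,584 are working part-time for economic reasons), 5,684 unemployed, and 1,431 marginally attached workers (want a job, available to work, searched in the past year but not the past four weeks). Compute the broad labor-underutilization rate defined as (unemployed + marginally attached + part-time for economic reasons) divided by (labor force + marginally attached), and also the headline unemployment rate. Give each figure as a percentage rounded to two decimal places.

Labor force = 81,208 + 5,684 = 86,892.
Numerator = 5,684 + 1,431 + 1,584 = 8,699.
Denominator = 86,892 + 1,431 = 88,323.
Broad rate = 8,699 / 88,323 = 9.85%.
Headline unemployment rate = 5,684 / 86,892 = 6.54%.

Broad underutilization rate ≈ 9.85%; headline unemployment rate ≈ 6.54%.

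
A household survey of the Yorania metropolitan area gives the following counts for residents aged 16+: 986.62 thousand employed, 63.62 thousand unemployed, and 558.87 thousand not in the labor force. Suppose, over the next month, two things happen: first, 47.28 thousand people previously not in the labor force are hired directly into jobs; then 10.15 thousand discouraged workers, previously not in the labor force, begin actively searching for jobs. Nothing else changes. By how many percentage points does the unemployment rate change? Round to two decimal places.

The unemployment rate changes by +0.60 percentage points.

Initially, labor force = 986.62 + 63.62 = 1,050.24 thousand, so u = 63.62/1,050.24 = 6.06%.
After the first change, employed and labor force both rise by 47.28; unemployed unchanged → E = 1,033.90, U = 63.62, labor force = 1,097.52 thousand.
After the second change, unemployed and labor force both rise by 10.15 → E = 1,033.90, U = 73.77, labor force = 1,107.67 thousand.
New unemployment rate = 73.77 / 1,107.67 = 6.66%.
Change = 6.66% − 6.06% = +0.60 percentage points.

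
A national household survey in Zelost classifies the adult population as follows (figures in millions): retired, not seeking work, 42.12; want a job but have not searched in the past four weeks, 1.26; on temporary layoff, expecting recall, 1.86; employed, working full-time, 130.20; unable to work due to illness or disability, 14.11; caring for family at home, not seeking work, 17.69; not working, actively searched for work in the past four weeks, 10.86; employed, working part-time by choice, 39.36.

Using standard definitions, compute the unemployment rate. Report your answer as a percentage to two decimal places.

Unemployment rate ≈ 6.98%.

Employed = 130.20 + 39.36 = 169.56 million.
Unemployed = 1.86 + 10.86 = 12.72 million (jobless and actively searching, or on temporary layoff).
Labor force = 169.56 + 12.72 = 182.28 million.
Unemployment rate = 12.72 / 182.28 = 6.98%.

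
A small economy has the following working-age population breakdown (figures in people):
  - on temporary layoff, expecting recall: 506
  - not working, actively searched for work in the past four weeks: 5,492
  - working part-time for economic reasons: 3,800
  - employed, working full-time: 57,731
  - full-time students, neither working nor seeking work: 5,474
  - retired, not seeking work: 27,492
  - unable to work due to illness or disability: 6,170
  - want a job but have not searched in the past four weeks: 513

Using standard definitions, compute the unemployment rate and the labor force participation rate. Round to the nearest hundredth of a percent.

Unemployment rate ≈ 8.88%; labor force participation rate ≈ 63.01%.

Employed = 3,800 + 57,731 = 61,531 (anyone who worked, including part-time for economic reasons, counts as employed).
Unemployed = 506 + 5,492 = 5,998 (jobless and actively searching, or on temporary layoff).
Labor force = 61,531 + 5,998 = 67,529.
Not in labor force = 5,474 + 27,492 + 6,170 + 513 = 39,649 (those not working and not actively searching are outside the labor force — including those who want a job but have given up searching).
Civilian working-age population = 67,529 + 39,649 = 107,178.
Unemployment rate = 5,998 / 67,529 = 8.88%.
Labor force participation rate = 67,529 / 107,178 = 63.01%.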